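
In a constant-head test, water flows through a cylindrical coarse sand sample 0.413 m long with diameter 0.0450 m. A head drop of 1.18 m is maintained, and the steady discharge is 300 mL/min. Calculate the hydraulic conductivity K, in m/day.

95.1

Cross-sectional area A = π·(d/2)² = π × (0.0450/2)² = 0.001590 m².
Convert discharge: 300 mL/min = 5.000e-06 m³/s.
Darcy's law rearranged: K = Q·L / (A·Δh) = 5.000e-06 × 0.413 / (0.001590 × 1.18) = 0.001100 m/s = 95.07 m/day.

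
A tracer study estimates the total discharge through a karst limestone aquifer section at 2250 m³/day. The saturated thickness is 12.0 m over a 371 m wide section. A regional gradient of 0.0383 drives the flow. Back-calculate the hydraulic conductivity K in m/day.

Cross-sectional area A = 371 × 12.0 = 4452 m².
Hydraulic gradient i = 0.0383.
From Q = K·A·i, K = Q / (A·i) = 2250 / (4452 × 0.03830) = 13.20 m/day.

13.2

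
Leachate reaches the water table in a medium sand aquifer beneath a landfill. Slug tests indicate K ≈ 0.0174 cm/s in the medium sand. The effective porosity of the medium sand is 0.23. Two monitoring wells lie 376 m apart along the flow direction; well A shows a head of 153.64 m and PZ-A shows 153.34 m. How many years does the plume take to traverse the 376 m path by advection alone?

Convert K: 0.0174 cm/s × 864 = 15.03 m/day.
Hydraulic gradient i = (153.64 − 153.34) / 376 = 0.3 / 376 = 0.0007979.
Darcy flux q = K · i = 15.03 × 0.0007979 = 0.01199 m/day.
Seepage velocity v = q / n_e = 0.01199 / 0.23 = 0.05215 m/day.
Travel time t = L / v = 376 / 0.05215 = 7210 days = 19.74 years.

19.7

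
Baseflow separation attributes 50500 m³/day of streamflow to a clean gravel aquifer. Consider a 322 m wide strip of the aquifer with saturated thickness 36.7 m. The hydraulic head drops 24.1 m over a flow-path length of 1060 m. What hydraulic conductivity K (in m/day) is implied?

188

Cross-sectional area A = 322 × 36.7 = 11817 m².
Hydraulic gradient i = Δh / L = 24.1 / 1060 = 0.02274.
From Q = K·A·i, K = Q / (A·i) = 50500 / (11817 × 0.02274) = 188.0 m/day.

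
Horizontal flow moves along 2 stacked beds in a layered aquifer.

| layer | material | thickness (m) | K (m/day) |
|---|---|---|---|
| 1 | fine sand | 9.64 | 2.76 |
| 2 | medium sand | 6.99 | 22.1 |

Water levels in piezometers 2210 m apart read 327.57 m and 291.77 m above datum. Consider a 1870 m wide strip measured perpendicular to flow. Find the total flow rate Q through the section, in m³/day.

5490

Flow is parallel to layering, so each bed carries its own Darcy discharge and the transmissivities add.
Σ(K_i·b_i) = 2.76×9.64 + 22.1×6.99 = 181.1 m²/day.
Hydraulic gradient i = (327.57 − 291.77) / 2210 = 35.8 / 2210 = 0.01620.
Q = Σ(K_i·b_i) · W · i = 181.1 × 1870 × 0.01620 = 5485 m³/day.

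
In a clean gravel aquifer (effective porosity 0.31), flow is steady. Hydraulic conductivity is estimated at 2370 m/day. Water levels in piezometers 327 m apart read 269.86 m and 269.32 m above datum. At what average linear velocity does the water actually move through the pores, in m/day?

12.6

Hydraulic gradient i = (269.86 − 269.32) / 327 = 0.54 / 327 = 0.001651.
Darcy flux q = K · i = 2370 × 0.001651 = 3.914 m/day.
Seepage velocity v = q / n_e = 3.914 / 0.31 = 12.63 m/day.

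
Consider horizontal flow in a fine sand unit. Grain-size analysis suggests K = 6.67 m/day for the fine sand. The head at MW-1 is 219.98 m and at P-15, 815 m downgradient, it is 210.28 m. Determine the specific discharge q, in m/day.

0.0794

Hydraulic gradient i = (219.98 − 210.28) / 815 = 9.7 / 815 = 0.01190.
Specific discharge q = K · i = 6.670 × 0.01190 = 0.07939 m/day.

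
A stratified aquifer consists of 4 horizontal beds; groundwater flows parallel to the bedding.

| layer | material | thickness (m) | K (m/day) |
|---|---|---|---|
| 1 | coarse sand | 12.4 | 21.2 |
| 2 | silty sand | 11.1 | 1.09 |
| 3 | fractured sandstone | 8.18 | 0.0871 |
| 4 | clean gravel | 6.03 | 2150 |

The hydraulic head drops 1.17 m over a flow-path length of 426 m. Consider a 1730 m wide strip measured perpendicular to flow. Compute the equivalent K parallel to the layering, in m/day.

351

Flow is parallel to layering, so each bed carries its own Darcy discharge and the transmissivities add.
Σ(K_i·b_i) = 21.2×12.4 + 1.09×11.1 + 0.0871×8.18 + 2150×6.03 = 13240 m²/day.
Total thickness b = 37.71 m, so K_eq = Σ(K_i·b_i)/b = 351.1 m/day.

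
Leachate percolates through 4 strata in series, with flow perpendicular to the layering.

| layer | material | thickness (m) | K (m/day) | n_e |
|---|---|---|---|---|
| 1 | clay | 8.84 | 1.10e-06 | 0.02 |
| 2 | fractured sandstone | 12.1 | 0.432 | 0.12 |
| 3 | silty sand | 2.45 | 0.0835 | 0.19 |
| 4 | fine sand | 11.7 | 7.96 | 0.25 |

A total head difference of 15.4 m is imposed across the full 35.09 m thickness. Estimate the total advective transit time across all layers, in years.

With flow normal to the layers, continuity requires the same specific discharge q through every layer.
Σ(b_i/K_i) = 8.84/1.10e-06 + 12.1/0.432 + 2.45/0.0835 + 11.7/7.96 = 8.036e+06 d.
q = Δh / Σ(b_i/K_i) = 15.4 / 8.036e+06 = 1.916e-06 m/day.
In each layer the seepage velocity is v_i = q/n_i, so the layer transit time is t_i = b_i·n_i / q:
  layer 1 (clay): t_1 = 8.84 × 0.02 / 1.916e-06 = 92262 d
  layer 2 (fractured sandstone): t_2 = 12.1 × 0.12 / 1.916e-06 = 7.577e+05 d
  layer 3 (silty sand): t_3 = 2.45 × 0.19 / 1.916e-06 = 2.429e+05 d
  layer 4 (fine sand): t_4 = 11.7 × 0.25 / 1.916e-06 = 1.526e+06 d
Total t = Σ t_i = 2.619e+06 days = 7171 years.

7170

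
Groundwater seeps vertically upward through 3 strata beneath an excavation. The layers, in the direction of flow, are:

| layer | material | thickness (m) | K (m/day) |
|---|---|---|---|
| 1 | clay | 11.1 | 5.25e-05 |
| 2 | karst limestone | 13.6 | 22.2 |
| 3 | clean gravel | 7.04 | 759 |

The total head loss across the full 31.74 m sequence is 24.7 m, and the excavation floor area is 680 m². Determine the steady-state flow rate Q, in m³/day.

0.0794

Flow is perpendicular to layering, so the layers act in series and the equivalent K is the thickness-weighted harmonic mean.
Total thickness L = 11.1 + 13.6 + 7.04 = 31.74 m.
Σ(b_i/K_i) = 11.1/5.25e-05 + 13.6/22.2 + 7.04/759 = 2.114e+05 d.
K_eq = L / Σ(b_i/K_i) = 31.74 / 2.114e+05 = 0.0001501 m/day.
Q = K_eq · A · (Δh/L) = 0.0001501 × 680 × (24.7/31.74) = 0.07944 m³/day.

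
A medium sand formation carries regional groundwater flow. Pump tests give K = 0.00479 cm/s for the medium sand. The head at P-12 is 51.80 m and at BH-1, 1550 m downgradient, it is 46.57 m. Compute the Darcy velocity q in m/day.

Convert K: 0.00479 cm/s × 864 = 4.139 m/day.
Hydraulic gradient i = (51.80 − 46.57) / 1550 = 5.23 / 1550 = 0.003374.
Specific discharge q = K · i = 4.139 × 0.003374 = 0.01396 m/day.

0.0140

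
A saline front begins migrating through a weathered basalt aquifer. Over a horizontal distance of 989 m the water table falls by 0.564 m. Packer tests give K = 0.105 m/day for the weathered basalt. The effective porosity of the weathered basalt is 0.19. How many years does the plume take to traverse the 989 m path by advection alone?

Hydraulic gradient i = Δh / L = 0.564 / 989 = 0.0005703.
Darcy flux q = K · i = 0.1050 × 0.0005703 = 5.988e-05 m/day.
Seepage velocity v = q / n_e = 5.988e-05 / 0.19 = 0.0003152 m/day.
Travel time t = L / v = 989 / 0.0003152 = 3.138e+06 days = 8592 years.

8590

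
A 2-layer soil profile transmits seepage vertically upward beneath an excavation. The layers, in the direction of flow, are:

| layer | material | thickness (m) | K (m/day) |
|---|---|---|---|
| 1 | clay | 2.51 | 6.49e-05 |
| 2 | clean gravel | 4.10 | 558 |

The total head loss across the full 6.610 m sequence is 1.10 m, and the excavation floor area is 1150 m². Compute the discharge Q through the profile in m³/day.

0.0327

Flow is perpendicular to layering, so the layers act in series and the equivalent K is the thickness-weighted harmonic mean.
Total thickness L = 2.51 + 4.10 = 6.610 m.
Σ(b_i/K_i) = 2.51/6.49e-05 + 4.10/558 = 38675 d.
K_eq = L / Σ(b_i/K_i) = 6.610 / 38675 = 0.0001709 m/day.
Q = K_eq · A · (Δh/L) = 0.0001709 × 1150 × (1.10/6.610) = 0.03271 m³/day.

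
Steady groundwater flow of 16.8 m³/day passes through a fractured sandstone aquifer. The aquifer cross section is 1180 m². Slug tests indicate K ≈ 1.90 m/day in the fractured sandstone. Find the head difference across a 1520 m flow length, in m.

11.4

From Q = K·A·i, i = Q / (K·A) = 16.8 / (1.900 × 1180) = 0.007493.
Head loss Δh = i · L = 0.007493 × 1520 = 11.39 m.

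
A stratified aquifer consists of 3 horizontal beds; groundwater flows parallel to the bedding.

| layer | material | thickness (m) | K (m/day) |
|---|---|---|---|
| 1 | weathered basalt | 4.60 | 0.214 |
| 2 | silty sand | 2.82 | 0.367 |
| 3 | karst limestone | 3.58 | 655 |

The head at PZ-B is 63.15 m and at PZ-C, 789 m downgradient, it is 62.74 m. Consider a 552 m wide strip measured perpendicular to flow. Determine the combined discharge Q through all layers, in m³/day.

673

Flow is parallel to layering, so each bed carries its own Darcy discharge and the transmissivities add.
Σ(K_i·b_i) = 0.214×4.60 + 0.367×2.82 + 655×3.58 = 2347 m²/day.
Hydraulic gradient i = (63.15 − 62.74) / 789 = 0.41 / 789 = 0.0005196.
Q = Σ(K_i·b_i) · W · i = 2347 × 552 × 0.0005196 = 673.2 m³/day.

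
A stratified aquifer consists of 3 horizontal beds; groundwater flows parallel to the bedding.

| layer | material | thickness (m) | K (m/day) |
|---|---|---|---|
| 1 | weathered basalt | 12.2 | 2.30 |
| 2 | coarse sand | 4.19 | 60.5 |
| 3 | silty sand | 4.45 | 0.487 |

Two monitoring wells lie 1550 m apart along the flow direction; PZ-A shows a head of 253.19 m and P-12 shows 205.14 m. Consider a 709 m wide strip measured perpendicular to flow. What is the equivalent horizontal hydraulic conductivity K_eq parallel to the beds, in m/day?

13.6

Flow is parallel to layering, so each bed carries its own Darcy discharge and the transmissivities add.
Σ(K_i·b_i) = 2.30×12.2 + 60.5×4.19 + 0.487×4.45 = 283.7 m²/day.
Total thickness b = 20.84 m, so K_eq = Σ(K_i·b_i)/b = 13.61 m/day.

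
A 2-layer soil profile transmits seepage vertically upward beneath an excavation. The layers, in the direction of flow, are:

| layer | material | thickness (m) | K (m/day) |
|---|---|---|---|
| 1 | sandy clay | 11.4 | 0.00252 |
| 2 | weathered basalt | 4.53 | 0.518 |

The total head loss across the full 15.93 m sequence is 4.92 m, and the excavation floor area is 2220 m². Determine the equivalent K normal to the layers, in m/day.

Flow is perpendicular to layering, so the layers act in series and the equivalent K is the thickness-weighted harmonic mean.
Total thickness L = 11.4 + 4.53 = 15.93 m.
Σ(b_i/K_i) = 11.4/0.00252 + 4.53/0.518 = 4533 d.
K_eq = L / Σ(b_i/K_i) = 15.93 / 4533 = 0.003515 m/day.

0.00351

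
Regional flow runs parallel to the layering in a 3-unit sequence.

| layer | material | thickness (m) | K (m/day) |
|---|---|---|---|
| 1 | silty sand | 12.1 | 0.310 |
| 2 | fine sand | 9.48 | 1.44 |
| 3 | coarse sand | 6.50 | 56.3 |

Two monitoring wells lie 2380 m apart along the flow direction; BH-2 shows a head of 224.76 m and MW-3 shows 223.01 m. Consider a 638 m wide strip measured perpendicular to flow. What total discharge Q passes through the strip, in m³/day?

180

Flow is parallel to layering, so each bed carries its own Darcy discharge and the transmissivities add.
Σ(K_i·b_i) = 0.310×12.1 + 1.44×9.48 + 56.3×6.50 = 383.4 m²/day.
Hydraulic gradient i = (224.76 − 223.01) / 2380 = 1.75 / 2380 = 0.0007353.
Q = Σ(K_i·b_i) · W · i = 383.4 × 638 × 0.0007353 = 179.8 m³/day.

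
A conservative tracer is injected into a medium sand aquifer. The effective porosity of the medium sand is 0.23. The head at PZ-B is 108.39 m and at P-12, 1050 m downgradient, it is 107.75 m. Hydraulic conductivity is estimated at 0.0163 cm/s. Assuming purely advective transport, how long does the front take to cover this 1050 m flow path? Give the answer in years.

Convert K: 0.0163 cm/s × 864 = 14.08 m/day.
Hydraulic gradient i = (108.39 − 107.75) / 1050 = 0.64 / 1050 = 0.0006095.
Darcy flux q = K · i = 14.08 × 0.0006095 = 0.008584 m/day.
Seepage velocity v = q / n_e = 0.008584 / 0.23 = 0.03732 m/day.
Travel time t = L / v = 1050 / 0.03732 = 28134 days = 77.03 years.

77.0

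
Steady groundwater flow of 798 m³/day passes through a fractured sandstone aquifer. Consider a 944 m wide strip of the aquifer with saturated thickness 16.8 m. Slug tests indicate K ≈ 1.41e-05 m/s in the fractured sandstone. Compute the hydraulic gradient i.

Convert K: 1.41e-05 m/s × 86400 = 1.218 m/day.
Cross-sectional area A = 944 × 16.8 = 15859 m².
From Q = K·A·i, i = Q / (K·A) = 798 / (1.218 × 15859) = 0.04130.

0.0413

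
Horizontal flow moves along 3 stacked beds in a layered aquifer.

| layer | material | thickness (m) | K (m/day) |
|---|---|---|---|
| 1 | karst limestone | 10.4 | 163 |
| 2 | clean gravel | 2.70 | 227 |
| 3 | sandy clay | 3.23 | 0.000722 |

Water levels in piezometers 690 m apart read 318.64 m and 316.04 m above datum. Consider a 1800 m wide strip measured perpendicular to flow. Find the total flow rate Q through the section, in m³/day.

15700

Flow is parallel to layering, so each bed carries its own Darcy discharge and the transmissivities add.
Σ(K_i·b_i) = 163×10.4 + 227×2.70 + 0.000722×3.23 = 2308 m²/day.
Hydraulic gradient i = (318.64 − 316.04) / 690 = 2.6 / 690 = 0.003768.
Q = Σ(K_i·b_i) · W · i = 2308 × 1800 × 0.003768 = 15655 m³/day.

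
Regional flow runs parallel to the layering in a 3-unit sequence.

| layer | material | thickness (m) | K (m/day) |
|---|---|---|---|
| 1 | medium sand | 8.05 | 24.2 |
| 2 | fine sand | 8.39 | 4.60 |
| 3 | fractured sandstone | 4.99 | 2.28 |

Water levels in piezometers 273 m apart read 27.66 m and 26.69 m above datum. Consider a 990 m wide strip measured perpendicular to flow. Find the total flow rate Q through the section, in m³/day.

Flow is parallel to layering, so each bed carries its own Darcy discharge and the transmissivities add.
Σ(K_i·b_i) = 24.2×8.05 + 4.60×8.39 + 2.28×4.99 = 244.8 m²/day.
Hydraulic gradient i = (27.66 − 26.69) / 273 = 0.97 / 273 = 0.003553.
Q = Σ(K_i·b_i) · W · i = 244.8 × 990 × 0.003553 = 861.0 m³/day.

861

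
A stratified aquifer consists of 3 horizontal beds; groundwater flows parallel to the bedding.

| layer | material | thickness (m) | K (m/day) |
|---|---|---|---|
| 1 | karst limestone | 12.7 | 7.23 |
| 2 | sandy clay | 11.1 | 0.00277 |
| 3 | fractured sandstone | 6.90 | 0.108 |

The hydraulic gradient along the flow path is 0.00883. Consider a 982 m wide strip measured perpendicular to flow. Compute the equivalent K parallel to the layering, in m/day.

3.02

Flow is parallel to layering, so each bed carries its own Darcy discharge and the transmissivities add.
Σ(K_i·b_i) = 7.23×12.7 + 0.00277×11.1 + 0.108×6.90 = 92.60 m²/day.
Total thickness b = 30.70 m, so K_eq = Σ(K_i·b_i)/b = 3.016 m/day.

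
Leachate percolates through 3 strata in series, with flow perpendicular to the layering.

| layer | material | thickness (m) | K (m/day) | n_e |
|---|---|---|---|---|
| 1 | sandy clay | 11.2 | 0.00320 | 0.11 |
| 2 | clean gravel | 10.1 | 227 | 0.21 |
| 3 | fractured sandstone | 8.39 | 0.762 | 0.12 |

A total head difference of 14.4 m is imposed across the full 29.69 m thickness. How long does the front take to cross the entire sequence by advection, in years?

With flow normal to the layers, continuity requires the same specific discharge q through every layer.
Σ(b_i/K_i) = 11.2/0.00320 + 10.1/227 + 8.39/0.762 = 3511 d.
q = Δh / Σ(b_i/K_i) = 14.4 / 3511 = 0.004101 m/day.
In each layer the seepage velocity is v_i = q/n_i, so the layer transit time is t_i = b_i·n_i / q:
  layer 1 (sandy clay): t_1 = 11.2 × 0.11 / 0.004101 = 300.4 d
  layer 2 (clean gravel): t_2 = 10.1 × 0.21 / 0.004101 = 517.1 d
  layer 3 (fractured sandstone): t_3 = 8.39 × 0.12 / 0.004101 = 245.5 d
Total t = Σ t_i = 1063 days = 2.910 years.

2.91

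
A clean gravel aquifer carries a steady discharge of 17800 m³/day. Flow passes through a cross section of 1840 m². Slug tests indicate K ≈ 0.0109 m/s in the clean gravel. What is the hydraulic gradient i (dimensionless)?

0.0103

Convert K: 0.0109 m/s × 86400 = 941.8 m/day.
From Q = K·A·i, i = Q / (K·A) = 17800 / (941.8 × 1840) = 0.01027.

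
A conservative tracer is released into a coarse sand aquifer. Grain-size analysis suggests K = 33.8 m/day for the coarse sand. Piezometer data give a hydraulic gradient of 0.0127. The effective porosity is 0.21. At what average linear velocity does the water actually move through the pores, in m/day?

2.04

Hydraulic gradient i = 0.0127.
Darcy flux q = K · i = 33.80 × 0.01270 = 0.4293 m/day.
Seepage velocity v = q / n_e = 0.4293 / 0.21 = 2.044 m/day.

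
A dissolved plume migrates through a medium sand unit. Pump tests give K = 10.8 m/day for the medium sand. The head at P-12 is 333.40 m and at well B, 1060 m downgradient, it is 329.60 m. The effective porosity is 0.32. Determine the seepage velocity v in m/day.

0.121

Hydraulic gradient i = (333.40 − 329.60) / 1060 = 3.8 / 1060 = 0.003585.
Darcy flux q = K · i = 10.80 × 0.003585 = 0.03872 m/day.
Seepage velocity v = q / n_e = 0.03872 / 0.32 = 0.1210 m/day.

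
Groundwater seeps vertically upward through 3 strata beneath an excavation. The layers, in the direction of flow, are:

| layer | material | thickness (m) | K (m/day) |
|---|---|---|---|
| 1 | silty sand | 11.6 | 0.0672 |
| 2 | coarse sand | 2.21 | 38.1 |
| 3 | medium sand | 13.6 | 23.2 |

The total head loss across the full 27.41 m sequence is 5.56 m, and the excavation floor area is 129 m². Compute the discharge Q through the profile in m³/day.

4.14

Flow is perpendicular to layering, so the layers act in series and the equivalent K is the thickness-weighted harmonic mean.
Total thickness L = 11.6 + 2.21 + 13.6 = 27.41 m.
Σ(b_i/K_i) = 11.6/0.0672 + 2.21/38.1 + 13.6/23.2 = 173.3 d.
K_eq = L / Σ(b_i/K_i) = 27.41 / 173.3 = 0.1582 m/day.
Q = K_eq · A · (Δh/L) = 0.1582 × 129 × (5.56/27.41) = 4.140 m³/day.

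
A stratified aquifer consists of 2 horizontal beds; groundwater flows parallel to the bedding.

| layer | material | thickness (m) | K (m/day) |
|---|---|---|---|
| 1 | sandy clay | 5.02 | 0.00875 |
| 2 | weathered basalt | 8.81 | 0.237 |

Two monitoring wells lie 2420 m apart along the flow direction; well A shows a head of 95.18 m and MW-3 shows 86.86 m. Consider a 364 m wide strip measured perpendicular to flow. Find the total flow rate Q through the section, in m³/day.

2.67

Flow is parallel to layering, so each bed carries its own Darcy discharge and the transmissivities add.
Σ(K_i·b_i) = 0.00875×5.02 + 0.237×8.81 = 2.132 m²/day.
Hydraulic gradient i = (95.18 − 86.86) / 2420 = 8.32 / 2420 = 0.003438.
Q = Σ(K_i·b_i) · W · i = 2.132 × 364 × 0.003438 = 2.668 m³/day.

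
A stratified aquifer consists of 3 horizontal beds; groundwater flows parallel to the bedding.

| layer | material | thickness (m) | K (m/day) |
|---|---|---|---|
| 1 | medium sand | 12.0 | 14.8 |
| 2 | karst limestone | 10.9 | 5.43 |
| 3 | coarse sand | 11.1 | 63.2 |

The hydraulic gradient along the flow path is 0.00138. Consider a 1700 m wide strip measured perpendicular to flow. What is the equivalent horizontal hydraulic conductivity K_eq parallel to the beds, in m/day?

Flow is parallel to layering, so each bed carries its own Darcy discharge and the transmissivities add.
Σ(K_i·b_i) = 14.8×12.0 + 5.43×10.9 + 63.2×11.1 = 938.3 m²/day.
Total thickness b = 34.00 m, so K_eq = Σ(K_i·b_i)/b = 27.60 m/day.

27.6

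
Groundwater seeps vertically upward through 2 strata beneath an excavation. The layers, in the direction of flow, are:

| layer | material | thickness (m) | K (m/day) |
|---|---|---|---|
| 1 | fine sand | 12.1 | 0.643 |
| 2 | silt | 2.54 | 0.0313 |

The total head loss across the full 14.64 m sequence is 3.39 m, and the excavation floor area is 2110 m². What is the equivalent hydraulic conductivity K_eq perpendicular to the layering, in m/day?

Flow is perpendicular to layering, so the layers act in series and the equivalent K is the thickness-weighted harmonic mean.
Total thickness L = 12.1 + 2.54 = 14.64 m.
Σ(b_i/K_i) = 12.1/0.643 + 2.54/0.0313 = 99.97 d.
K_eq = L / Σ(b_i/K_i) = 14.64 / 99.97 = 0.1464 m/day.

0.146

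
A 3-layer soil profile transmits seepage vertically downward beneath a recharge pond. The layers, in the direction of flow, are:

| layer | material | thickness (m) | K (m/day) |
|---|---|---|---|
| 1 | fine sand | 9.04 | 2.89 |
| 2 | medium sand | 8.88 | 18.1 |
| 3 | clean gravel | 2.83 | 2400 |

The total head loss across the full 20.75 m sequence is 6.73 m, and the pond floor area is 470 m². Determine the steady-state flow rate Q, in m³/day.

874

Flow is perpendicular to layering, so the layers act in series and the equivalent K is the thickness-weighted harmonic mean.
Total thickness L = 9.04 + 8.88 + 2.83 = 20.75 m.
Σ(b_i/K_i) = 9.04/2.89 + 8.88/18.1 + 2.83/2400 = 3.620 d.
K_eq = L / Σ(b_i/K_i) = 20.75 / 3.620 = 5.732 m/day.
Q = K_eq · A · (Δh/L) = 5.732 × 470 × (6.73/20.75) = 873.8 m³/day.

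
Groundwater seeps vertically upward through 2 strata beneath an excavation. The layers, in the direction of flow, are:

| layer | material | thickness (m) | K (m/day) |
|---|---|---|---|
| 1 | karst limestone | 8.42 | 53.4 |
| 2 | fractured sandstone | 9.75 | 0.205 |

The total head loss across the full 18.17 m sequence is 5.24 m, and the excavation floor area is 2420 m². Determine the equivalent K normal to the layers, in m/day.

Flow is perpendicular to layering, so the layers act in series and the equivalent K is the thickness-weighted harmonic mean.
Total thickness L = 8.42 + 9.75 = 18.17 m.
Σ(b_i/K_i) = 8.42/53.4 + 9.75/0.205 = 47.72 d.
K_eq = L / Σ(b_i/K_i) = 18.17 / 47.72 = 0.3808 m/day.

0.381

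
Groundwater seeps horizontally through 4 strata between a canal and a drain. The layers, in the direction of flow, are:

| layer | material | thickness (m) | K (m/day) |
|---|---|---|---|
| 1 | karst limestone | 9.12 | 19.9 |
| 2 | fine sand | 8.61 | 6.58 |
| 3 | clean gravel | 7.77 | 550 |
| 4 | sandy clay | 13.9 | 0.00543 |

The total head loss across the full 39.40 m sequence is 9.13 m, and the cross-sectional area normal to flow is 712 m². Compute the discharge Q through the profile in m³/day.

2.54

Flow is perpendicular to layering, so the layers act in series and the equivalent K is the thickness-weighted harmonic mean.
Total thickness L = 9.12 + 8.61 + 7.77 + 13.9 = 39.40 m.
Σ(b_i/K_i) = 9.12/19.9 + 8.61/6.58 + 7.77/550 + 13.9/0.00543 = 2562 d.
K_eq = L / Σ(b_i/K_i) = 39.40 / 2562 = 0.01538 m/day.
Q = K_eq · A · (Δh/L) = 0.01538 × 712 × (9.13/39.40) = 2.538 m³/day.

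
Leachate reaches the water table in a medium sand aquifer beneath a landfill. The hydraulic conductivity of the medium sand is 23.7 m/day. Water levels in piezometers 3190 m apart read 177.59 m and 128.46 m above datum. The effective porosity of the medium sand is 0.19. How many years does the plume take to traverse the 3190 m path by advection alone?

4.55

Hydraulic gradient i = (177.59 − 128.46) / 3190 = 49.13 / 3190 = 0.01540.
Darcy flux q = K · i = 23.70 × 0.01540 = 0.3650 m/day.
Seepage velocity v = q / n_e = 0.3650 / 0.19 = 1.921 m/day.
Travel time t = L / v = 3190 / 1.921 = 1661 days = 4.546 years.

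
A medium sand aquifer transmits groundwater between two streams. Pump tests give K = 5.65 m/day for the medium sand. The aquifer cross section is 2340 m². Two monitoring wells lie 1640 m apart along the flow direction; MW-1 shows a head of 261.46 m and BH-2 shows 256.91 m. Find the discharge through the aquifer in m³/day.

Hydraulic gradient i = (261.46 − 256.91) / 1640 = 4.55 / 1640 = 0.002774.
Darcy's law: Q = K · A · i = 5.650 × 2340 × 0.002774 = 36.68 m³/day.

36.7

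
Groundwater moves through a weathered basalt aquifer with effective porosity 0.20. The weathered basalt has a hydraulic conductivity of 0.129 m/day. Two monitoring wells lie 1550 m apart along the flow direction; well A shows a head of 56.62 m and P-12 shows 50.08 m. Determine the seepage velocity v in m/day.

Hydraulic gradient i = (56.62 − 50.08) / 1550 = 6.54 / 1550 = 0.004219.
Darcy flux q = K · i = 0.1290 × 0.004219 = 0.0005443 m/day.
Seepage velocity v = q / n_e = 0.0005443 / 0.20 = 0.002721 m/day.

0.00272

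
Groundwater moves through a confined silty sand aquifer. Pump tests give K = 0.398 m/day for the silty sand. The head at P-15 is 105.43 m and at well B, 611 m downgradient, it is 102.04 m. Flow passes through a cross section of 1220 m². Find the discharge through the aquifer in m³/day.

Hydraulic gradient i = (105.43 − 102.04) / 611 = 3.39 / 611 = 0.005548.
Darcy's law: Q = K · A · i = 0.3980 × 1220 × 0.005548 = 2.694 m³/day.

2.69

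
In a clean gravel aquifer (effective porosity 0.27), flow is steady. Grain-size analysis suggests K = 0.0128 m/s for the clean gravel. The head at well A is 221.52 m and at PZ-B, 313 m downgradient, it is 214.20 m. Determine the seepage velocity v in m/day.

Convert K: 0.0128 m/s × 86400 = 1106 m/day.
Hydraulic gradient i = (221.52 − 214.20) / 313 = 7.32 / 313 = 0.02339.
Darcy flux q = K · i = 1106 × 0.02339 = 25.86 m/day.
Seepage velocity v = q / n_e = 25.86 / 0.27 = 95.79 m/day.

95.8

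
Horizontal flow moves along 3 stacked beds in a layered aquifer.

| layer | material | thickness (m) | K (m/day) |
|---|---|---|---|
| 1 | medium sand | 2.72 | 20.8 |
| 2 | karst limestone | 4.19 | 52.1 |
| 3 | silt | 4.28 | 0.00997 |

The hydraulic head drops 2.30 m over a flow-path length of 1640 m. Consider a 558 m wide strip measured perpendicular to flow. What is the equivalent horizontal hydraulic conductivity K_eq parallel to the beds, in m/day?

24.6

Flow is parallel to layering, so each bed carries its own Darcy discharge and the transmissivities add.
Σ(K_i·b_i) = 20.8×2.72 + 52.1×4.19 + 0.00997×4.28 = 274.9 m²/day.
Total thickness b = 11.19 m, so K_eq = Σ(K_i·b_i)/b = 24.57 m/day.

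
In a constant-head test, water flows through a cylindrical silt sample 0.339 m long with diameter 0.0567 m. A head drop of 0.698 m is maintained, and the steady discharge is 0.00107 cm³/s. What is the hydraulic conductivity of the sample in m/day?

Cross-sectional area A = π·(d/2)² = π × (0.0567/2)² = 0.002525 m².
Convert discharge: 0.00107 cm³/s = 1.070e-09 m³/s.
Darcy's law rearranged: K = Q·L / (A·Δh) = 1.070e-09 × 0.339 / (0.002525 × 0.698) = 2.058e-07 m/s = 0.01778 m/day.

0.0178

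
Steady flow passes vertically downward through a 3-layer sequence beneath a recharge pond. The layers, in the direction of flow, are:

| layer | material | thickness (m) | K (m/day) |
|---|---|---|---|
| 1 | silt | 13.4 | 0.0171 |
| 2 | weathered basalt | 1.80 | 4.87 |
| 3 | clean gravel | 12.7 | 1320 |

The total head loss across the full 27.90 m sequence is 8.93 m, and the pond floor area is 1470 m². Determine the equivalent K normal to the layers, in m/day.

0.0356

Flow is perpendicular to layering, so the layers act in series and the equivalent K is the thickness-weighted harmonic mean.
Total thickness L = 13.4 + 1.80 + 12.7 = 27.90 m.
Σ(b_i/K_i) = 13.4/0.0171 + 1.80/4.87 + 12.7/1320 = 784.0 d.
K_eq = L / Σ(b_i/K_i) = 27.90 / 784.0 = 0.03559 m/day.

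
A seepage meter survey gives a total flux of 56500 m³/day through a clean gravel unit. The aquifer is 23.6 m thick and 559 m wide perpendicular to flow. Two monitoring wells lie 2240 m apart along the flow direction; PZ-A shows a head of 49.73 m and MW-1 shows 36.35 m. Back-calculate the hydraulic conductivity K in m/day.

Cross-sectional area A = 559 × 23.6 = 13192 m².
Hydraulic gradient i = (49.73 − 36.35) / 2240 = 13.38 / 2240 = 0.005973.
From Q = K·A·i, K = Q / (A·i) = 56500 / (13192 × 0.005973) = 717.0 m/day.

717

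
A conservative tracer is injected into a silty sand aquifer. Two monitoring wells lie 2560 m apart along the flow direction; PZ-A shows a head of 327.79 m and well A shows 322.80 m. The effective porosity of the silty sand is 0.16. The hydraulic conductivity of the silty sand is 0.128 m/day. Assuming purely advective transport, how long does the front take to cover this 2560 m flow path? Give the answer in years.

4490

Hydraulic gradient i = (327.79 − 322.80) / 2560 = 4.99 / 2560 = 0.001949.
Darcy flux q = K · i = 0.1280 × 0.001949 = 0.0002495 m/day.
Seepage velocity v = q / n_e = 0.0002495 / 0.16 = 0.001559 m/day.
Travel time t = L / v = 2560 / 0.001559 = 1.642e+06 days = 4495 years.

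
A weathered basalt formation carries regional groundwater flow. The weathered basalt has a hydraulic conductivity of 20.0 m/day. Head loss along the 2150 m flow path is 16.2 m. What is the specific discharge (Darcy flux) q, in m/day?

0.151

Hydraulic gradient i = Δh / L = 16.2 / 2150 = 0.007535.
Specific discharge q = K · i = 20.00 × 0.007535 = 0.1507 m/day.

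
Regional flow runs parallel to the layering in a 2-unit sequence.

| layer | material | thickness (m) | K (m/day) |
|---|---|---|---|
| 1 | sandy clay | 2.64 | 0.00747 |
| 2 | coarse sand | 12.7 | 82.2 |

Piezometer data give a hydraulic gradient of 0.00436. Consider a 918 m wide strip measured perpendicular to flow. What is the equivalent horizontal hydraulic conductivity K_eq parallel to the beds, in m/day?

Flow is parallel to layering, so each bed carries its own Darcy discharge and the transmissivities add.
Σ(K_i·b_i) = 0.00747×2.64 + 82.2×12.7 = 1044 m²/day.
Total thickness b = 15.34 m, so K_eq = Σ(K_i·b_i)/b = 68.05 m/day.

68.1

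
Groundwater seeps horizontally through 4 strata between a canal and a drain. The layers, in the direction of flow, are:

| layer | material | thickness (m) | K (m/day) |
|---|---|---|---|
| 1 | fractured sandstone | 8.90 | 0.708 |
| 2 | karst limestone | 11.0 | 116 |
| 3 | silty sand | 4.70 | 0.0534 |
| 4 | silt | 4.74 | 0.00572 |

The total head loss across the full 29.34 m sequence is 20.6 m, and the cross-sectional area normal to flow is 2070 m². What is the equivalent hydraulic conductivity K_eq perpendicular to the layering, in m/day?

0.0316

Flow is perpendicular to layering, so the layers act in series and the equivalent K is the thickness-weighted harmonic mean.
Total thickness L = 8.90 + 11.0 + 4.70 + 4.74 = 29.34 m.
Σ(b_i/K_i) = 8.90/0.708 + 11.0/116 + 4.70/0.0534 + 4.74/0.00572 = 929.4 d.
K_eq = L / Σ(b_i/K_i) = 29.34 / 929.4 = 0.03157 m/day.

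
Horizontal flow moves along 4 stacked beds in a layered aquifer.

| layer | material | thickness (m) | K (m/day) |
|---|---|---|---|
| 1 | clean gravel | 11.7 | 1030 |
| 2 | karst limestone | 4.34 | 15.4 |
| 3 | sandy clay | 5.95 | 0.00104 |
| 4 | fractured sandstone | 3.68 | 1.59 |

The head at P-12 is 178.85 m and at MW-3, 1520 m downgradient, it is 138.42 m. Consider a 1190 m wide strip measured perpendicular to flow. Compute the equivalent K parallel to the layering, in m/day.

472

Flow is parallel to layering, so each bed carries its own Darcy discharge and the transmissivities add.
Σ(K_i·b_i) = 1030×11.7 + 15.4×4.34 + 0.00104×5.95 + 1.59×3.68 = 12124 m²/day.
Total thickness b = 25.67 m, so K_eq = Σ(K_i·b_i)/b = 472.3 m/day.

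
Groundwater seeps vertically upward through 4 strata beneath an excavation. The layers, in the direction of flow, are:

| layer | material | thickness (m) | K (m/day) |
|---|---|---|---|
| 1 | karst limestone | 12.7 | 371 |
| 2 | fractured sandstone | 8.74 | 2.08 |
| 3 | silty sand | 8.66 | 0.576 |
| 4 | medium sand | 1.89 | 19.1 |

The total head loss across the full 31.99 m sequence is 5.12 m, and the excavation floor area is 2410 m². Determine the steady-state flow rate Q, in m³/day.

Flow is perpendicular to layering, so the layers act in series and the equivalent K is the thickness-weighted harmonic mean.
Total thickness L = 12.7 + 8.74 + 8.66 + 1.89 = 31.99 m.
Σ(b_i/K_i) = 12.7/371 + 8.74/2.08 + 8.66/0.576 + 1.89/19.1 = 19.37 d.
K_eq = L / Σ(b_i/K_i) = 31.99 / 19.37 = 1.652 m/day.
Q = K_eq · A · (Δh/L) = 1.652 × 2410 × (5.12/31.99) = 637.0 m³/day.

637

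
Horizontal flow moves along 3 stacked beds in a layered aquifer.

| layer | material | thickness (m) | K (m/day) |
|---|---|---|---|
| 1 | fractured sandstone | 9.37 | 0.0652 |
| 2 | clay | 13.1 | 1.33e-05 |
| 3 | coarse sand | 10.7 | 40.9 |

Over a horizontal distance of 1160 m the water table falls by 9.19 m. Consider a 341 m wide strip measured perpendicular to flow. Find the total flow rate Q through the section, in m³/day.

1180

Flow is parallel to layering, so each bed carries its own Darcy discharge and the transmissivities add.
Σ(K_i·b_i) = 0.0652×9.37 + 1.33e-05×13.1 + 40.9×10.7 = 438.2 m²/day.
Hydraulic gradient i = Δh / L = 9.19 / 1160 = 0.007922.
Q = Σ(K_i·b_i) · W · i = 438.2 × 341 × 0.007922 = 1184 m³/day.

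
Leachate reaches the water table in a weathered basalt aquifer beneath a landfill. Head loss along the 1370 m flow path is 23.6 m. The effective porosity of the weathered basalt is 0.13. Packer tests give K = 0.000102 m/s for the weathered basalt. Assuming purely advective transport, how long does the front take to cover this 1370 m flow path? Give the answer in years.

Convert K: 0.000102 m/s × 86400 = 8.813 m/day.
Hydraulic gradient i = Δh / L = 23.6 / 1370 = 0.01723.
Darcy flux q = K · i = 8.813 × 0.01723 = 0.1518 m/day.
Seepage velocity v = q / n_e = 0.1518 / 0.13 = 1.168 m/day.
Travel time t = L / v = 1370 / 1.168 = 1173 days = 3.212 years.

3.21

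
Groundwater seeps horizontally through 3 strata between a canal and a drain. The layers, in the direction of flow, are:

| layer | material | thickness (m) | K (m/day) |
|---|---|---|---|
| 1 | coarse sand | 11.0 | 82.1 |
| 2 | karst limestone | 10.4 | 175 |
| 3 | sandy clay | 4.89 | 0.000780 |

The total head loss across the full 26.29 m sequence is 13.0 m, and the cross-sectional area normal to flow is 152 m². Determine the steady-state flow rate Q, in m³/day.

Flow is perpendicular to layering, so the layers act in series and the equivalent K is the thickness-weighted harmonic mean.
Total thickness L = 11.0 + 10.4 + 4.89 = 26.29 m.
Σ(b_i/K_i) = 11.0/82.1 + 10.4/175 + 4.89/0.000780 = 6269 d.
K_eq = L / Σ(b_i/K_i) = 26.29 / 6269 = 0.004193 m/day.
Q = K_eq · A · (Δh/L) = 0.004193 × 152 × (13.0/26.29) = 0.3152 m³/day.

0.315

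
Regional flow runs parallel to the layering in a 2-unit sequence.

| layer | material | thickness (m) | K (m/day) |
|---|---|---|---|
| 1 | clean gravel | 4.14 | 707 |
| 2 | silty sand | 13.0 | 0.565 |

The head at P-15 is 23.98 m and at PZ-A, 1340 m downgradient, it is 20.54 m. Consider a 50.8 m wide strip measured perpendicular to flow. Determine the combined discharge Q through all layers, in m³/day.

383

Flow is parallel to layering, so each bed carries its own Darcy discharge and the transmissivities add.
Σ(K_i·b_i) = 707×4.14 + 0.565×13.0 = 2934 m²/day.
Hydraulic gradient i = (23.98 − 20.54) / 1340 = 3.44 / 1340 = 0.002567.
Q = Σ(K_i·b_i) · W · i = 2934 × 50.8 × 0.002567 = 382.7 m³/day.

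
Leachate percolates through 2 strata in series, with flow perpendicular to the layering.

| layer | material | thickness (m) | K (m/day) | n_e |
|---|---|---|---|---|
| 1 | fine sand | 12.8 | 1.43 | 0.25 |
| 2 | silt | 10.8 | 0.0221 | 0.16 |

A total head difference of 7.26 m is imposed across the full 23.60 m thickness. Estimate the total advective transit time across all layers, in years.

With flow normal to the layers, continuity requires the same specific discharge q through every layer.
Σ(b_i/K_i) = 12.8/1.43 + 10.8/0.0221 = 497.6 d.
q = Δh / Σ(b_i/K_i) = 7.26 / 497.6 = 0.01459 m/day.
In each layer the seepage velocity is v_i = q/n_i, so the layer transit time is t_i = b_i·n_i / q:
  layer 1 (fine sand): t_1 = 12.8 × 0.25 / 0.01459 = 219.3 d
  layer 2 (silt): t_2 = 10.8 × 0.16 / 0.01459 = 118.4 d
Total t = Σ t_i = 337.8 days = 0.9248 years.

0.925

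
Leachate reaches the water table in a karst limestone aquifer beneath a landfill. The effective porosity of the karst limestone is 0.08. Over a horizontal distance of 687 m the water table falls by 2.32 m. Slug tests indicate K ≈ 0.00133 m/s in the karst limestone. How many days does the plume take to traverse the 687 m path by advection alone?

142

Convert K: 0.00133 m/s × 86400 = 114.9 m/day.
Hydraulic gradient i = Δh / L = 2.32 / 687 = 0.003377.
Darcy flux q = K · i = 114.9 × 0.003377 = 0.3881 m/day.
Seepage velocity v = q / n_e = 0.3881 / 0.08 = 4.851 m/day.
Travel time t = L / v = 687 / 4.851 = 141.6 days.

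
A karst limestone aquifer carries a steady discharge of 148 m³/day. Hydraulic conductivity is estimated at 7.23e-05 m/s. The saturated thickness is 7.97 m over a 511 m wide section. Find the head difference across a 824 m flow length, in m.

Convert K: 7.23e-05 m/s × 86400 = 6.247 m/day.
Cross-sectional area A = 511 × 7.97 = 4073 m².
From Q = K·A·i, i = Q / (K·A) = 148 / (6.247 × 4073) = 0.005817.
Head loss Δh = i · L = 0.005817 × 824 = 4.794 m.

4.79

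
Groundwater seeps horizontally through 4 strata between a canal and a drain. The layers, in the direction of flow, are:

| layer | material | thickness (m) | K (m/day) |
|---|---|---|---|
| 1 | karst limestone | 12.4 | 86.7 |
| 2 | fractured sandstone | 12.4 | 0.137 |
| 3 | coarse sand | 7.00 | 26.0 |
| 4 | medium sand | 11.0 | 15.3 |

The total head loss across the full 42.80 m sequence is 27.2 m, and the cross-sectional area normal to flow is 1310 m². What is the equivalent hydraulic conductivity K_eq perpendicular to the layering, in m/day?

0.467

Flow is perpendicular to layering, so the layers act in series and the equivalent K is the thickness-weighted harmonic mean.
Total thickness L = 12.4 + 12.4 + 7.00 + 11.0 = 42.80 m.
Σ(b_i/K_i) = 12.4/86.7 + 12.4/0.137 + 7.00/26.0 + 11.0/15.3 = 91.64 d.
K_eq = L / Σ(b_i/K_i) = 42.80 / 91.64 = 0.4670 m/day.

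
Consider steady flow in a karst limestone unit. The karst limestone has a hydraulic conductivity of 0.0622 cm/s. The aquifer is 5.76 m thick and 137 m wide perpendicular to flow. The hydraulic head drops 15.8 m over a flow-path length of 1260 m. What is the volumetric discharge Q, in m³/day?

532

Convert K: 0.0622 cm/s × 864 = 53.74 m/day.
Cross-sectional area A = 137 × 5.76 = 789.1 m².
Hydraulic gradient i = Δh / L = 15.8 / 1260 = 0.01254.
Darcy's law: Q = K · A · i = 53.74 × 789.1 × 0.01254 = 531.8 m³/day.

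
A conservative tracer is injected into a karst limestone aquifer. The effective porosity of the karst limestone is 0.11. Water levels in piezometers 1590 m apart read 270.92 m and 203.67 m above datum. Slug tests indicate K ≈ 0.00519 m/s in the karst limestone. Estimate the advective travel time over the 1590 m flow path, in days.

Convert K: 0.00519 m/s × 86400 = 448.4 m/day.
Hydraulic gradient i = (270.92 − 203.67) / 1590 = 67.25 / 1590 = 0.04230.
Darcy flux q = K · i = 448.4 × 0.04230 = 18.97 m/day.
Seepage velocity v = q / n_e = 18.97 / 0.11 = 172.4 m/day.
Travel time t = L / v = 1590 / 172.4 = 9.222 days.

9.22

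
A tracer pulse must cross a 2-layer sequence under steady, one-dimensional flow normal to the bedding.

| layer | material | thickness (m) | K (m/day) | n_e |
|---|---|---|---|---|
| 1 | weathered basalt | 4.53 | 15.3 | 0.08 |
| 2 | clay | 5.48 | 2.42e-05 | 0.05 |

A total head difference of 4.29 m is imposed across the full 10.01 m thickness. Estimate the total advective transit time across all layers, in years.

With flow normal to the layers, continuity requires the same specific discharge q through every layer.
Σ(b_i/K_i) = 4.53/15.3 + 5.48/2.42e-05 = 2.264e+05 d.
q = Δh / Σ(b_i/K_i) = 4.29 / 2.264e+05 = 1.894e-05 m/day.
In each layer the seepage velocity is v_i = q/n_i, so the layer transit time is t_i = b_i·n_i / q:
  layer 1 (weathered basalt): t_1 = 4.53 × 0.08 / 1.894e-05 = 19129 d
  layer 2 (clay): t_2 = 5.48 × 0.05 / 1.894e-05 = 14463 d
Total t = Σ t_i = 33592 days = 91.97 years.

92.0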